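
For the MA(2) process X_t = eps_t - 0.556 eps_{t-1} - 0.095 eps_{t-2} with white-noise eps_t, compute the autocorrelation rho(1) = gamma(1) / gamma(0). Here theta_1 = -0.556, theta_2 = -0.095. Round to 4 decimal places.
\rho(1) = -0.3817

For an MA(q) process with theta_0 = 1, the autocovariance is
  gamma(k) = sigma^2 * sum_{i=0..q-k} theta_i * theta_{i+k},
and rho(k) = gamma(k) / gamma(0). Sigma^2 cancels.
  numerator   = (1)*(-0.556) + (-0.556)*(-0.095) = -0.50318.
  denominator = (1)^2 + (-0.556)^2 + (-0.095)^2 = 1.318161.
  rho(1) = -0.50318 / 1.318161 = -0.3817.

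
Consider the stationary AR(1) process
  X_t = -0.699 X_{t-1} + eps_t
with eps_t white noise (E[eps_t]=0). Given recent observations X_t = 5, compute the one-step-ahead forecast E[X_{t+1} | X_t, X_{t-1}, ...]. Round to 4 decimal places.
E[X_{t+1} \mid \mathcal F_t] = -3.4950

For an AR(p) model X_t = c + sum_i phi_i X_{t-i} + eps_t, the
one-step-ahead conditional mean is
  E[X_{t+1} | X_t, ...] = c + sum_i phi_i X_{t+1-i}.
Substitute known values:
  E[X_{t+1} | ...] = (-0.699) * (5)
                   = -3.4950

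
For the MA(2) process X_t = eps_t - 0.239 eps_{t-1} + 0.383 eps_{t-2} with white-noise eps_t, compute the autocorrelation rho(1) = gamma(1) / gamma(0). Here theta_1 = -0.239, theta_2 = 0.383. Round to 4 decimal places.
\rho(1) = -0.2746

For an MA(q) process with theta_0 = 1, the autocovariance is
  gamma(k) = sigma^2 * sum_{i=0..q-k} theta_i * theta_{i+k},
and rho(k) = gamma(k) / gamma(0). Sigma^2 cancels.
  numerator   = (1)*(-0.239) + (-0.239)*(0.383) = -0.330537.
  denominator = (1)^2 + (-0.239)^2 + (0.383)^2 = 1.20381.
  rho(1) = -0.330537 / 1.20381 = -0.2746.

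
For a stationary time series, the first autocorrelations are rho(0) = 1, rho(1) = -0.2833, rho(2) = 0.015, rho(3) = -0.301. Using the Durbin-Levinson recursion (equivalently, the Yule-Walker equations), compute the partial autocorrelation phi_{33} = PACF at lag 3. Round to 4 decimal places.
\phi_{33} = -0.3459

The PACF at lag k is phi_{kk}, the last component of the solution
to the Yule-Walker system G_k phi = r_k where
  (G_k)_{ij} = rho(|i - j|), (r_k)_i = rho(i), i,j = 1..k.
Equivalently, Durbin-Levinson gives phi_{kk} iteratively:
  phi_{11} = rho(1)
  phi_{kk} = [rho(k) - sum_{j=1..k-1} phi_{k-1,j} rho(k-j)]
            / [1 - sum_{j=1..k-1} phi_{k-1,j} rho(j)],
  phi_{k,j} = phi_{k-1,j} - phi_{kk} phi_{k-1,k-j},  j = 1..k-1.
Step k = 1:
  phi_11 = rho(1) = -0.2833.
Step k = 2:
  phi_22 = [rho(2) - phi_11 rho(1)] / [1 - phi_11 rho(1)] = [0.015 - (-0.2833)(-0.2833)] / [1 - (-0.2833)(-0.2833)]
         = -0.06525889 / 0.91974111 = -0.070954.
  Update: phi_21 = phi_11 - phi_22 phi_11 = -0.2833 - (-0.070954)(-0.2833) = -0.303401.
Step k = 3:
  phi_33 = [rho(3) - phi_21 rho(2) - phi_22 rho(1)] / [1 - phi_21 rho(1) - phi_22 rho(2)]
    numerator   = -0.301 - (-0.303401)(0.015) - (-0.070954)(-0.2833) = -0.31655012
    denominator = 1 - (-0.303401)(-0.2833) - (-0.070954)(0.015) = 0.91511076
  phi_33 = -0.31655012 / 0.91511076 = -0.3459.
Therefore phi_{33} = -0.3459.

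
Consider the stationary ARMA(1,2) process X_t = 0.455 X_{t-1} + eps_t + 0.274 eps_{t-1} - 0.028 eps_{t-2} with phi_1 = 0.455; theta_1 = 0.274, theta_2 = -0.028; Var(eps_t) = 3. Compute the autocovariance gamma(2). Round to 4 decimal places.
\gamma(2) = 1.2855

Multiply the model equation by X_{t-k} and take expectations. With theta_0 = psi_0 = 1 and psi_j the MA(infinity) weights, this gives
  gamma(k) - sum_i phi_i gamma(k-i) = c_k,
  c_k = sigma^2 * sum_{j=k..q} theta_j psi_{j-k}   (c_k = 0 for k > q),
using gamma(-m) = gamma(m).
psi-weights needed (psi_j = theta_j + sum_i phi_i psi_{j-i}):
  psi_1 = theta_1 + phi_1 = 0.274 + (0.455) = 0.729
  psi_2 = theta_2 + phi_1 psi_1 = -0.028 + (0.455)(0.729) = 0.303695
Right-hand sides:
  c_0 = sigma^2 (1 + theta_1 psi_1 + theta_2 psi_2) = 3 * (1 + (0.274)(0.729) + (-0.028)(0.303695)) = 3 * 1.191243 = 3.573728
  c_1 = sigma^2 (theta_1 + theta_2 psi_1) = 3 * (0.274 + (-0.028)(0.729)) = 0.760764
  c_2 = sigma^2 theta_2 = 3 * (-0.028) = -0.084
Equations for k = 0 and k = 1 (AR order 1):
  gamma(0) = phi_1 gamma(1) + c_0
  gamma(1) = phi_1 gamma(0) + c_1
Substituting the second into the first: gamma(0) (1 - phi_1^2) = c_0 + phi_1 c_1, so
  gamma(0) = (c_0 + phi_1 c_1) / (1 - phi_1^2) = (3.573728 + (0.455)(0.760764)) / (1 - (0.455)^2) = 3.919875 / 0.792975 = 4.943252.
  gamma(1) = phi_1 gamma(0) + c_1 = (0.455)(4.943252) + (0.760764) = 3.009944.
For k = 2: gamma(2) = phi_1 gamma(1) + c_2
  = (0.455)(3.009944) + (-0.084) = 1.285524.
Therefore gamma(2) = 1.2855 (to 4 decimal places).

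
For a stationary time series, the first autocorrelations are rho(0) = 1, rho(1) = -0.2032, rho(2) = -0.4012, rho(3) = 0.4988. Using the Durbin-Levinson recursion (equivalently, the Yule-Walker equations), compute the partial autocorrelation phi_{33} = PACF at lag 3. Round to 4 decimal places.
\phi_{33} = 0.3789

The PACF at lag k is phi_{kk}, the last component of the solution
to the Yule-Walker system G_k phi = r_k where
  (G_k)_{ij} = rho(|i - j|), (r_k)_i = rho(i), i,j = 1..k.
Equivalently, Durbin-Levinson gives phi_{kk} iteratively:
  phi_{11} = rho(1)
  phi_{kk} = [rho(k) - sum_{j=1..k-1} phi_{k-1,j} rho(k-j)]
            / [1 - sum_{j=1..k-1} phi_{k-1,j} rho(j)],
  phi_{k,j} = phi_{k-1,j} - phi_{kk} phi_{k-1,k-j},  j = 1..k-1.
Step k = 1:
  phi_11 = rho(1) = -0.2032.
Step k = 2:
  phi_22 = [rho(2) - phi_11 rho(1)] / [1 - phi_11 rho(1)] = [-0.4012 - (-0.2032)(-0.2032)] / [1 - (-0.2032)(-0.2032)]
         = -0.44249024 / 0.95870976 = -0.461548.
  Update: phi_21 = phi_11 - phi_22 phi_11 = -0.2032 - (-0.461548)(-0.2032) = -0.296986.
Step k = 3:
  phi_33 = [rho(3) - phi_21 rho(2) - phi_22 rho(1)] / [1 - phi_21 rho(1) - phi_22 rho(2)]
    numerator   = 0.4988 - (-0.296986)(-0.4012) - (-0.461548)(-0.2032) = 0.28586254
    denominator = 1 - (-0.296986)(-0.2032) - (-0.461548)(-0.4012) = 0.75447943
  phi_33 = 0.28586254 / 0.75447943 = 0.3789.
Therefore phi_{33} = 0.3789.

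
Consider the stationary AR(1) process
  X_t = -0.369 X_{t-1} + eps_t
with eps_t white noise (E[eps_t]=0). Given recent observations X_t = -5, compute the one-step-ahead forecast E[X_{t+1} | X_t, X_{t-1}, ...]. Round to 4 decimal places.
E[X_{t+1} \mid \mathcal F_t] = 1.8450

For an AR(p) model X_t = c + sum_i phi_i X_{t-i} + eps_t, the
one-step-ahead conditional mean is
  E[X_{t+1} | X_t, ...] = c + sum_i phi_i X_{t+1-i}.
Substitute known values:
  E[X_{t+1} | ...] = (-0.369) * (-5)
                   = 1.8450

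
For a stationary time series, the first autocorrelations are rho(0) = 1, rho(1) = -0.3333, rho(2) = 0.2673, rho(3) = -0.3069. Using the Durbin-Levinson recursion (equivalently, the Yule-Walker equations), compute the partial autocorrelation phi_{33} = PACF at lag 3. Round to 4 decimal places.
\phi_{33} = -0.2030

The PACF at lag k is phi_{kk}, the last component of the solution
to the Yule-Walker system G_k phi = r_k where
  (G_k)_{ij} = rho(|i - j|), (r_k)_i = rho(i), i,j = 1..k.
Equivalently, Durbin-Levinson gives phi_{kk} iteratively:
  phi_{11} = rho(1)
  phi_{kk} = [rho(k) - sum_{j=1..k-1} phi_{k-1,j} rho(k-j)]
            / [1 - sum_{j=1..k-1} phi_{k-1,j} rho(j)],
  phi_{k,j} = phi_{k-1,j} - phi_{kk} phi_{k-1,k-j},  j = 1..k-1.
Step k = 1:
  phi_11 = rho(1) = -0.3333.
Step k = 2:
  phi_22 = [rho(2) - phi_11 rho(1)] / [1 - phi_11 rho(1)] = [0.2673 - (-0.3333)(-0.3333)] / [1 - (-0.3333)(-0.3333)]
         = 0.15621111 / 0.88891111 = 0.175733.
  Update: phi_21 = phi_11 - phi_22 phi_11 = -0.3333 - (0.175733)(-0.3333) = -0.274728.
Step k = 3:
  phi_33 = [rho(3) - phi_21 rho(2) - phi_22 rho(1)] / [1 - phi_21 rho(1) - phi_22 rho(2)]
    numerator   = -0.3069 - (-0.274728)(0.2673) - (0.175733)(-0.3333) = -0.17489332
    denominator = 1 - (-0.274728)(-0.3333) - (0.175733)(0.2673) = 0.86145965
  phi_33 = -0.17489332 / 0.86145965 = -0.203.
Therefore phi_{33} = -0.2030.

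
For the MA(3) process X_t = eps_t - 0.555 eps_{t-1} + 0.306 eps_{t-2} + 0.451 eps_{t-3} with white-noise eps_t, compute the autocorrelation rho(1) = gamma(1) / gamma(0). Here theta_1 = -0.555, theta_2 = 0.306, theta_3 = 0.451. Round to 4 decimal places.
\rho(1) = -0.3656

For an MA(q) process with theta_0 = 1, the autocovariance is
  gamma(k) = sigma^2 * sum_{i=0..q-k} theta_i * theta_{i+k},
and rho(k) = gamma(k) / gamma(0). Sigma^2 cancels.
  numerator   = (1)*(-0.555) + (-0.555)*(0.306) + (0.306)*(0.451) = -0.586824.
  denominator = (1)^2 + (-0.555)^2 + (0.306)^2 + (0.451)^2 = 1.605062.
  rho(1) = -0.586824 / 1.605062 = -0.3656.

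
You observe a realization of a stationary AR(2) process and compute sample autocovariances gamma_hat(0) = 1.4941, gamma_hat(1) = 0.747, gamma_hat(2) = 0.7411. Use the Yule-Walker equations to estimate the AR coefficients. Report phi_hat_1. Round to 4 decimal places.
\hat\phi_{1} = 0.3360

The Yule-Walker equations for an AR(p) process read, in matrix form,
  Gamma_p phi = r_p,   with   (Gamma_p)_{ij} = gamma(|i - j|),
                       (r_p)_i = gamma(i),   i,j = 1..p.
Substitute the sample gammas (Toeplitz matrix and right-hand side of size 2):
  Gamma_p = [[1.4941, 0.747], [0.747, 1.4941]]
  r_p     = [0.747, 0.7411]
Written out:
  1.4941 phi_1 + 0.747 phi_2 = 0.747
  0.747 phi_1 + 1.4941 phi_2 = 0.7411
Solve by Cramer's rule:
  det = gamma(0)^2 - gamma(1)^2 = (1.4941)^2 - (0.747)^2 = 2.23233481 - 0.558009 = 1.67432581
  phi_hat_1 = [gamma(1) gamma(0) - gamma(1) gamma(2)] / det = [(0.747)(1.4941) - (0.747)(0.7411)] / 1.67432581 = 0.562491 / 1.67432581 = 0.336
  phi_hat_2 = [gamma(0) gamma(2) - gamma(1)^2] / det = [(1.4941)(0.7411) - (0.747)^2] / 1.67432581 = 0.54926851 / 1.67432581 = 0.3281
So phi_hat = [0.3360, 0.3281].
Therefore phi_hat_1 = 0.3360.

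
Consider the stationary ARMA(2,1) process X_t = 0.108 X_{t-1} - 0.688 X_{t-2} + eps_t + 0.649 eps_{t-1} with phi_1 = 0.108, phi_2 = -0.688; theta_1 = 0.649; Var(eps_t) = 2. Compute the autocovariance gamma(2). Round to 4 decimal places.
\gamma(2) = -3.8236

Multiply the model equation by X_{t-k} and take expectations. With theta_0 = psi_0 = 1 and psi_j the MA(infinity) weights, this gives
  gamma(k) - sum_i phi_i gamma(k-i) = c_k,
  c_k = sigma^2 * sum_{j=k..q} theta_j psi_{j-k}   (c_k = 0 for k > q),
using gamma(-m) = gamma(m).
psi-weights needed (psi_j = theta_j + sum_i phi_i psi_{j-i}):
  psi_1 = theta_1 + phi_1 = 0.649 + (0.108) = 0.757
Right-hand sides:
  c_0 = sigma^2 (1 + theta_1 psi_1) = 2 * (1 + (0.649)(0.757)) = 2 * 1.491293 = 2.982586
  c_1 = sigma^2 theta_1 = 2 * (0.649) = 1.298
  c_2 = 0
Equations for k = 0, 1, 2 (AR order 2, c_2 = 0):
  (E0) gamma(0) = phi_1 gamma(1) + phi_2 gamma(2) + c_0
  (E1) gamma(1) = phi_1 gamma(0) + phi_2 gamma(1) + c_1
  (E2) gamma(2) = phi_1 gamma(1) + phi_2 gamma(0)
From (E1): gamma(1) = A gamma(0) + B with
  A = phi_1 / (1 - phi_2) = 0.108 / 1.688 = 0.063981,   B = c_1 / (1 - phi_2) = 1.298 / 1.688 = 0.768957.
Insert (E2) into (E0): gamma(0) (1 - phi_2^2) = phi_1 (1 + phi_2) gamma(1) + c_0.
  phi_1 (1 + phi_2) = (0.108)(0.312) = 0.033696,   1 - phi_2^2 = 0.526656.
Replace gamma(1) by A gamma(0) + B and collect gamma(0):
  gamma(0) [0.526656 - (0.033696)(0.063981)] = (0.033696)(0.768957) + 2.982586
  gamma(0) * 0.5245 = 3.008497
  gamma(0) = 3.008497 / 0.5245 = 5.735932.
  gamma(1) = A gamma(0) + B = (0.063981)(5.735932) + (0.768957) = 1.135948.
  gamma(2) = phi_1 gamma(1) + phi_2 gamma(0) = (0.108)(1.135948) + (-0.688)(5.735932) = -3.823639.
Therefore gamma(2) = -3.8236 (to 4 decimal places).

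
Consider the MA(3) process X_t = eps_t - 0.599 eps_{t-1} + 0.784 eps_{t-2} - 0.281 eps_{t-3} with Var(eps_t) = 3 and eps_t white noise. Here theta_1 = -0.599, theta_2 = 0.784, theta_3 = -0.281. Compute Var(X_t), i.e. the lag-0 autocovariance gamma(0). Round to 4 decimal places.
\gamma(0) = 6.1573

For an MA(q) process X_t = eps_t + sum_i theta_i eps_{t-i} with
Var(eps_t) = sigma^2, the variance is
  gamma(0) = sigma^2 * (1 + sum_i theta_i^2).
  sum_i theta_i^2 = (-0.599)^2 + (0.784)^2 + (-0.281)^2 = 0.358801 + 0.614656 + 0.078961 = 1.052418.
  gamma(0) = 3 * (1 + 1.052418) = 3 * 2.052418 = 6.157254, which rounds to 6.1573.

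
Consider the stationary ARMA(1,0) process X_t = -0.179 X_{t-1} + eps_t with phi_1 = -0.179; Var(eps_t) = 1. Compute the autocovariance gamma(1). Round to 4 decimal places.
\gamma(1) = -0.1849

Multiply the model equation by X_{t-k} and take expectations. With theta_0 = psi_0 = 1 and psi_j the MA(infinity) weights, this gives
  gamma(k) - sum_i phi_i gamma(k-i) = c_k,
  c_k = sigma^2 * sum_{j=k..q} theta_j psi_{j-k}   (c_k = 0 for k > q),
using gamma(-m) = gamma(m).
Pure AR (q = 0): c_0 = sigma^2 = 1, c_k = 0 for k >= 1.
Equations for k = 0 and k = 1 (AR order 1):
  gamma(0) = phi_1 gamma(1) + c_0
  gamma(1) = phi_1 gamma(0) + c_1
Substituting the second into the first: gamma(0) (1 - phi_1^2) = c_0 + phi_1 c_1, so
  gamma(0) = c_0 / (1 - phi_1^2) = 1 / (1 - (-0.179)^2) = 1 / 0.967959 = 1.033102.
  gamma(1) = phi_1 gamma(0) = (-0.179)(1.033102) = -0.184925.
Therefore gamma(1) = -0.1849 (to 4 decimal places).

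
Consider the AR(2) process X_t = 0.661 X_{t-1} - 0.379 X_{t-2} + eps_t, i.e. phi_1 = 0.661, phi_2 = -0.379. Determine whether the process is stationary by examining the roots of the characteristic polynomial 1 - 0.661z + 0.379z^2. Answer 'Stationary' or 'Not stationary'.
\text{Stationary}

The AR(p) characteristic polynomial is P(z) = 1 - 0.661z + 0.379z^2.
Stationarity requires all roots to lie outside the unit circle, i.e. |z| > 1 for every root.
Set 1 + (-0.661) z + (0.379) z^2 = 0, i.e. a z^2 + b z + c = 0 with a = 0.379, b = -0.661, c = 1.
Discriminant D = b^2 - 4ac = (-0.661)^2 - 4*(0.379)*1 = 0.436921 - (1.516) = -1.079079.
D < 0, so the roots are the complex-conjugate pair z = (-b +/- i sqrt(-D)) / (2a) = 0.872 +/- 1.3704i.
For a conjugate pair |z|^2 = z * conj(z) = (product of roots) = c/a = 1/(0.379) = 2.638522, so |z| = sqrt(2.638522) = 1.6244 for both roots.
Moduli of all roots: 1.6244, 1.6244.
All moduli strictly greater than 1? Yes.
Verdict: Stationary.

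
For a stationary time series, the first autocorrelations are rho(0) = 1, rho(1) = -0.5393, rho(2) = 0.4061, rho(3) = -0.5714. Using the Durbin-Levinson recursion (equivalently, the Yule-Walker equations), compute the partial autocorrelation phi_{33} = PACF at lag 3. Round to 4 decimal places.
\phi_{33} = -0.4350

The PACF at lag k is phi_{kk}, the last component of the solution
to the Yule-Walker system G_k phi = r_k where
  (G_k)_{ij} = rho(|i - j|), (r_k)_i = rho(i), i,j = 1..k.
Equivalently, Durbin-Levinson gives phi_{kk} iteratively:
  phi_{11} = rho(1)
  phi_{kk} = [rho(k) - sum_{j=1..k-1} phi_{k-1,j} rho(k-j)]
            / [1 - sum_{j=1..k-1} phi_{k-1,j} rho(j)],
  phi_{k,j} = phi_{k-1,j} - phi_{kk} phi_{k-1,k-j},  j = 1..k-1.
Step k = 1:
  phi_11 = rho(1) = -0.5393.
Step k = 2:
  phi_22 = [rho(2) - phi_11 rho(1)] / [1 - phi_11 rho(1)] = [0.4061 - (-0.5393)(-0.5393)] / [1 - (-0.5393)(-0.5393)]
         = 0.11525551 / 0.70915551 = 0.162525.
  Update: phi_21 = phi_11 - phi_22 phi_11 = -0.5393 - (0.162525)(-0.5393) = -0.45165.
Step k = 3:
  phi_33 = [rho(3) - phi_21 rho(2) - phi_22 rho(1)] / [1 - phi_21 rho(1) - phi_22 rho(2)]
    numerator   = -0.5714 - (-0.45165)(0.4061) - (0.162525)(-0.5393) = -0.30033509
    denominator = 1 - (-0.45165)(-0.5393) - (0.162525)(0.4061) = 0.69042361
  phi_33 = -0.30033509 / 0.69042361 = -0.435.
Therefore phi_{33} = -0.4350.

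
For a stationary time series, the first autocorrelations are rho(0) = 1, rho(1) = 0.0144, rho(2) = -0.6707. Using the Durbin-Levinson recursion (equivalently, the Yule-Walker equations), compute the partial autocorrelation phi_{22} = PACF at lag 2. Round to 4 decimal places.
\phi_{22} = -0.6710

The PACF at lag k is phi_{kk}, the last component of the solution
to the Yule-Walker system G_k phi = r_k where
  (G_k)_{ij} = rho(|i - j|), (r_k)_i = rho(i), i,j = 1..k.
Equivalently, Durbin-Levinson gives phi_{kk} iteratively:
  phi_{11} = rho(1)
  phi_{kk} = [rho(k) - sum_{j=1..k-1} phi_{k-1,j} rho(k-j)]
            / [1 - sum_{j=1..k-1} phi_{k-1,j} rho(j)],
  phi_{k,j} = phi_{k-1,j} - phi_{kk} phi_{k-1,k-j},  j = 1..k-1.
Step k = 1:
  phi_11 = rho(1) = 0.0144.
Step k = 2:
  phi_22 = [rho(2) - phi_11 rho(1)] / [1 - phi_11 rho(1)] = [-0.6707 - (0.0144)(0.0144)] / [1 - (0.0144)(0.0144)]
         = -0.67090736 / 0.99979264 = -0.671.
Therefore phi_{22} = -0.6710.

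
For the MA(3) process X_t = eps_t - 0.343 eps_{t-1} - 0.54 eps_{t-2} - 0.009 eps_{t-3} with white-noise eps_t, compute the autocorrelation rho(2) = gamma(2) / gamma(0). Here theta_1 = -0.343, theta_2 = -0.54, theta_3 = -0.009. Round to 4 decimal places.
\rho(2) = -0.3810

For an MA(q) process with theta_0 = 1, the autocovariance is
  gamma(k) = sigma^2 * sum_{i=0..q-k} theta_i * theta_{i+k},
and rho(k) = gamma(k) / gamma(0). Sigma^2 cancels.
  numerator   = (1)*(-0.54) + (-0.343)*(-0.009) = -0.536913.
  denominator = (1)^2 + (-0.343)^2 + (-0.54)^2 + (-0.009)^2 = 1.40933.
  rho(2) = -0.536913 / 1.40933 = -0.3810.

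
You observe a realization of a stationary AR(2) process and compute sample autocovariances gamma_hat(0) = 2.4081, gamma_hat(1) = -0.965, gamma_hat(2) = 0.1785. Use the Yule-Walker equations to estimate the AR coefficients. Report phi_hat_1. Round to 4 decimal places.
\hat\phi_{1} = -0.4420

The Yule-Walker equations for an AR(p) process read, in matrix form,
  Gamma_p phi = r_p,   with   (Gamma_p)_{ij} = gamma(|i - j|),
                       (r_p)_i = gamma(i),   i,j = 1..p.
Substitute the sample gammas (Toeplitz matrix and right-hand side of size 2):
  Gamma_p = [[2.4081, -0.965], [-0.965, 2.4081]]
  r_p     = [-0.965, 0.1785]
Written out:
  2.4081 phi_1 - 0.965 phi_2 = -0.965
  -0.965 phi_1 + 2.4081 phi_2 = 0.1785
Solve by Cramer's rule:
  det = gamma(0)^2 - gamma(1)^2 = (2.4081)^2 - (-0.965)^2 = 5.79894561 - 0.931225 = 4.86772061
  phi_hat_1 = [gamma(1) gamma(0) - gamma(1) gamma(2)] / det = [(-0.965)(2.4081) - (-0.965)(0.1785)] / 4.86772061 = -2.151564 / 4.86772061 = -0.442
  phi_hat_2 = [gamma(0) gamma(2) - gamma(1)^2] / det = [(2.4081)(0.1785) - (-0.965)^2] / 4.86772061 = -0.50137915 / 4.86772061 = -0.103
So phi_hat = [-0.4420, -0.1030].
Therefore phi_hat_1 = -0.4420.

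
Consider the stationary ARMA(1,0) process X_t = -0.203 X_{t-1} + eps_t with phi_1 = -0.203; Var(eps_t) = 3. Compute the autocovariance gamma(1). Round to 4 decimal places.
\gamma(1) = -0.6352

Multiply the model equation by X_{t-k} and take expectations. With theta_0 = psi_0 = 1 and psi_j the MA(infinity) weights, this gives
  gamma(k) - sum_i phi_i gamma(k-i) = c_k,
  c_k = sigma^2 * sum_{j=k..q} theta_j psi_{j-k}   (c_k = 0 for k > q),
using gamma(-m) = gamma(m).
Pure AR (q = 0): c_0 = sigma^2 = 3, c_k = 0 for k >= 1.
Equations for k = 0 and k = 1 (AR order 1):
  gamma(0) = phi_1 gamma(1) + c_0
  gamma(1) = phi_1 gamma(0) + c_1
Substituting the second into the first: gamma(0) (1 - phi_1^2) = c_0 + phi_1 c_1, so
  gamma(0) = c_0 / (1 - phi_1^2) = 3 / (1 - (-0.203)^2) = 3 / 0.958791 = 3.128941.
  gamma(1) = phi_1 gamma(0) = (-0.203)(3.128941) = -0.635175.
Therefore gamma(1) = -0.6352 (to 4 decimal places).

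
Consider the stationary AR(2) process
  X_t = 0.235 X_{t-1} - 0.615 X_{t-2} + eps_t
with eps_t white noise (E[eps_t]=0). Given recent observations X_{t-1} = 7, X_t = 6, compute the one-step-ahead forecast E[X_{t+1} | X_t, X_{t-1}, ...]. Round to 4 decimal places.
E[X_{t+1} \mid \mathcal F_t] = -2.8950

For an AR(p) model X_t = c + sum_i phi_i X_{t-i} + eps_t, the
one-step-ahead conditional mean is
  E[X_{t+1} | X_t, ...] = c + sum_i phi_i X_{t+1-i}.
Substitute known values:
  E[X_{t+1} | ...] = (0.235) * (6) + (-0.615) * (7)
                   = -2.8950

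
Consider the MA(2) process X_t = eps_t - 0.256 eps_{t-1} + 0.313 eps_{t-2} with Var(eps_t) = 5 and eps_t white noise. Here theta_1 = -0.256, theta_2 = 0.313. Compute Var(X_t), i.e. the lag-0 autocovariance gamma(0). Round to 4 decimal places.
\gamma(0) = 5.8175

For an MA(q) process X_t = eps_t + sum_i theta_i eps_{t-i} with
Var(eps_t) = sigma^2, the variance is
  gamma(0) = sigma^2 * (1 + sum_i theta_i^2).
  sum_i theta_i^2 = (-0.256)^2 + (0.313)^2 = 0.065536 + 0.097969 = 0.163505.
  gamma(0) = 5 * (1 + 0.163505) = 5 * 1.163505 = 5.817525, which rounds to 5.8175.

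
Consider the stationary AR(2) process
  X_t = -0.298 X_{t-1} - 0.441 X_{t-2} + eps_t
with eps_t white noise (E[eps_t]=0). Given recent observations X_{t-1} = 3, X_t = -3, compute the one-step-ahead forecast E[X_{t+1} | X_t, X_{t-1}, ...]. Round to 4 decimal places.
E[X_{t+1} \mid \mathcal F_t] = -0.4290

For an AR(p) model X_t = c + sum_i phi_i X_{t-i} + eps_t, the
one-step-ahead conditional mean is
  E[X_{t+1} | X_t, ...] = c + sum_i phi_i X_{t+1-i}.
Substitute known values:
  E[X_{t+1} | ...] = (-0.298) * (-3) + (-0.441) * (3)
                   = -0.4290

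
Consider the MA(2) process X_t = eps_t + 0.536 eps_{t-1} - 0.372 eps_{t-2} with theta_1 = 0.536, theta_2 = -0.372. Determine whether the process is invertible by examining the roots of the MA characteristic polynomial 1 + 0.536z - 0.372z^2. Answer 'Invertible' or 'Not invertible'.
\text{Invertible}

The MA(q) characteristic polynomial is P(z) = 1 + 0.536z - 0.372z^2.
Invertibility requires all roots to lie outside the unit circle, i.e. |z| > 1 for every root.
Set 1 + (0.536) z + (-0.372) z^2 = 0, i.e. a z^2 + b z + c = 0 with a = -0.372, b = 0.536, c = 1.
Discriminant D = b^2 - 4ac = (0.536)^2 - 4*(-0.372)*1 = 0.287296 - (-1.488) = 1.775296.
D >= 0, so the roots are real: z = (-b +/- sqrt(D)) / (2a) = (-0.536 +/- 1.332402) / (-0.744).
  z_1 = (-0.536 + 1.332402) / (-0.744) = -1.0704,   |z_1| = 1.0704.
  z_2 = (-0.536 - 1.332402) / (-0.744) = 2.5113,   |z_2| = 2.5113.
Moduli of all roots: 1.0704, 2.5113.
All moduli strictly greater than 1? Yes.
Verdict: Invertible.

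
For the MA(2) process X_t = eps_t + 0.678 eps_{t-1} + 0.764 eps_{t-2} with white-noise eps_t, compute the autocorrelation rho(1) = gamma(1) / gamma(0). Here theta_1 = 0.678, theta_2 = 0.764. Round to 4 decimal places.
\rho(1) = 0.5853

For an MA(q) process with theta_0 = 1, the autocovariance is
  gamma(k) = sigma^2 * sum_{i=0..q-k} theta_i * theta_{i+k},
and rho(k) = gamma(k) / gamma(0). Sigma^2 cancels.
  numerator   = (1)*(0.678) + (0.678)*(0.764) = 1.195992.
  denominator = (1)^2 + (0.678)^2 + (0.764)^2 = 2.04338.
  rho(1) = 1.195992 / 2.04338 = 0.5853.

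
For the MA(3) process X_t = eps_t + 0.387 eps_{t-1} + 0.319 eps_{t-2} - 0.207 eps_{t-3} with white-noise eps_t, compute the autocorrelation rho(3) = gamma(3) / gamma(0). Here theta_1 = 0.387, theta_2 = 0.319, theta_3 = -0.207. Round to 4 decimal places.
\rho(3) = -0.1599

For an MA(q) process with theta_0 = 1, the autocovariance is
  gamma(k) = sigma^2 * sum_{i=0..q-k} theta_i * theta_{i+k},
and rho(k) = gamma(k) / gamma(0). Sigma^2 cancels.
  numerator   = (1)*(-0.207) = -0.207.
  denominator = (1)^2 + (0.387)^2 + (0.319)^2 + (-0.207)^2 = 1.294379.
  rho(3) = -0.207 / 1.294379 = -0.1599.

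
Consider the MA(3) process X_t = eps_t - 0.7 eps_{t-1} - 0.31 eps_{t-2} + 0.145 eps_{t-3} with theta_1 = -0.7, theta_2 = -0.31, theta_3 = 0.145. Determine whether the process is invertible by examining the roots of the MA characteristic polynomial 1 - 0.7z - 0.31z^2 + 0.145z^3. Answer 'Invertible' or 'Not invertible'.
\text{Invertible}

The MA(q) characteristic polynomial is P(z) = 1 - 0.7z - 0.31z^2 + 0.145z^3.
Invertibility requires all roots to lie outside the unit circle, i.e. |z| > 1 for every root.
Degree 3: look for a simple real root z0 first, then factor out (1 - z/z0) and solve the remaining quadratic.
Testing z0 = -2: P(-2) = 1 + (-0.7)(-2) + (-0.31)(-2)^2 + (0.145)(-2)^3
  = 1 + (1.4) + (-1.24) + (-1.16) = 0.  So z_0 = -2 is a root, |z_0| = 2.
Divide out the factor (1 + 0.5 z) = (1 - z/z0) (since 1/z0 = -0.5):
  P(z) = (1 + 0.5 z)(1 + (-1.2) z + (0.29) z^2)
  [check: z-coef -1.2 - (-0.5) = -0.7; z^2-coef 0.29 - (-0.5)(-1.2) = -0.31; z^3-coef -(-0.5)(0.29) = 0.145.]
Remaining roots from the quadratic factor 1 + (-1.2) z + (0.29) z^2:
  Set 1 + (-1.2) z + (0.29) z^2 = 0, i.e. a z^2 + b z + c = 0 with a = 0.29, b = -1.2, c = 1.
  Discriminant D = b^2 - 4ac = (-1.2)^2 - 4*(0.29)*1 = 1.44 - (1.16) = 0.28.
  D >= 0, so the roots are real: z = (-b +/- sqrt(D)) / (2a) = (1.2 +/- 0.52915) / (0.58).
    z_1 = (1.2 + 0.52915) / (0.58) = 2.9813,   |z_1| = 2.9813.
    z_2 = (1.2 - 0.52915) / (0.58) = 1.1566,   |z_2| = 1.1566.
Moduli of all roots: 2.0000, 2.9813, 1.1566.
All moduli strictly greater than 1? Yes.
Verdict: Invertible.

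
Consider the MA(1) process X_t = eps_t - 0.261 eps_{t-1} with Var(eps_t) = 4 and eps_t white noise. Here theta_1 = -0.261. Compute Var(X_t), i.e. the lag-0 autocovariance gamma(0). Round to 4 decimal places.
\gamma(0) = 4.2725

For an MA(q) process X_t = eps_t + sum_i theta_i eps_{t-i} with
Var(eps_t) = sigma^2, the variance is
  gamma(0) = sigma^2 * (1 + sum_i theta_i^2).
  sum_i theta_i^2 = (-0.261)^2 = 0.068121.
  gamma(0) = 4 * (1 + 0.068121) = 4 * 1.068121 = 4.272484, which rounds to 4.2725.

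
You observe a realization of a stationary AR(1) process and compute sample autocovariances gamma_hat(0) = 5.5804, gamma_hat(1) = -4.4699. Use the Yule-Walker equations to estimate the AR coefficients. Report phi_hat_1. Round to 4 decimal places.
\hat\phi_{1} = -0.8010

The Yule-Walker equations for an AR(p) process read, in matrix form,
  Gamma_p phi = r_p,   with   (Gamma_p)_{ij} = gamma(|i - j|),
                       (r_p)_i = gamma(i),   i,j = 1..p.
Substitute the sample gammas (Toeplitz matrix and right-hand side of size 1):
  Gamma_p = [[5.5804]]
  r_p     = [-4.4699]
With p = 1 this is the single equation gamma(0) phi_1 = gamma(1):
  phi_hat_1 = gamma(1) / gamma(0) = -4.4699 / 5.5804 = -0.8010.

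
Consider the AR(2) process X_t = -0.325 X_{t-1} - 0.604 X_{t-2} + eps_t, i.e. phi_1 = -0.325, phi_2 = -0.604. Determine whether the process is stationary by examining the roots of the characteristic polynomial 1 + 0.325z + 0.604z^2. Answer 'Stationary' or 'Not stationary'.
\text{Stationary}

The AR(p) characteristic polynomial is P(z) = 1 + 0.325z + 0.604z^2.
Stationarity requires all roots to lie outside the unit circle, i.e. |z| > 1 for every root.
Set 1 + (0.325) z + (0.604) z^2 = 0, i.e. a z^2 + b z + c = 0 with a = 0.604, b = 0.325, c = 1.
Discriminant D = b^2 - 4ac = (0.325)^2 - 4*(0.604)*1 = 0.105625 - (2.416) = -2.310375.
D < 0, so the roots are the complex-conjugate pair z = (-b +/- i sqrt(-D)) / (2a) = -0.269 +/- 1.2583i.
For a conjugate pair |z|^2 = z * conj(z) = (product of roots) = c/a = 1/(0.604) = 1.655629, so |z| = sqrt(1.655629) = 1.2867 for both roots.
Moduli of all roots: 1.2867, 1.2867.
All moduli strictly greater than 1? Yes.
Verdict: Stationary.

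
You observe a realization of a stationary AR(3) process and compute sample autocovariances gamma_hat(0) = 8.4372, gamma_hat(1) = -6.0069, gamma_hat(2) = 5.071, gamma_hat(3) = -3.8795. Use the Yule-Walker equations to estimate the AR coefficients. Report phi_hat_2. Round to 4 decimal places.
\hat\phi_{2} = 0.2180

The Yule-Walker equations for an AR(p) process read, in matrix form,
  Gamma_p phi = r_p,   with   (Gamma_p)_{ij} = gamma(|i - j|),
                       (r_p)_i = gamma(i),   i,j = 1..p.
Substitute the sample gammas (Toeplitz matrix and right-hand side of size 3):
  Gamma_p = [[8.4372, -6.0069, 5.071], [-6.0069, 8.4372, -6.0069], [5.071, -6.0069, 8.4372]]
  r_p     = [-6.0069, 5.071, -3.8795]
Written out (R1..R3):
  (R1) 8.4372 phi_1 - 6.0069 phi_2 + 5.071 phi_3 = -6.0069
  (R2) -6.0069 phi_1 + 8.4372 phi_2 - 6.0069 phi_3 = 5.071
  (R3) 5.071 phi_1 - 6.0069 phi_2 + 8.4372 phi_3 = -3.8795
Gaussian elimination:
  R2 <- R2 - (-6.0069/8.4372) R1 = R2 - (-0.711954) R1:  4.160562 phi_2 - 2.39658 phi_3 = 0.794362
  R3 <- R3 - (5.071/8.4372) R1 = R3 - (0.601029) R1:  -2.39658 phi_2 + 5.389383 phi_3 = -0.26918
  R3 <- R3 - (-2.39658/4.160562) R2 = R3 - (-0.576023) R2:  4.008897 phi_3 = 0.188391
Back-substitution:
  phi_hat_3 = 0.188391 / 4.008897 = 0.046993
  phi_hat_2 = (0.794362 - (-2.39658)(0.046993)) / 4.160562 = 0.217996
  phi_hat_1 = (-6.0069 - (-6.0069)(0.217996) - (5.071)(0.046993)) / 8.4372 = -0.584995
So phi_hat = [-0.5850, 0.2180, 0.0470].
Therefore phi_hat_2 = 0.2180.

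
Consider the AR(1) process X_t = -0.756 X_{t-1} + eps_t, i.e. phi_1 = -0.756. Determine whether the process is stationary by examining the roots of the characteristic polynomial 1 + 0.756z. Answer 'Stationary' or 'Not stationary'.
\text{Stationary}

The AR(p) characteristic polynomial is P(z) = 1 + 0.756z.
Stationarity requires all roots to lie outside the unit circle, i.e. |z| > 1 for every root.
This is linear in z: 1 + (0.756) z = 0  =>  z = -1/(0.756) = -1.322751,  |z| = 1.322751.
Moduli of all roots: 1.3228.
All moduli strictly greater than 1? Yes.
Verdict: Stationary.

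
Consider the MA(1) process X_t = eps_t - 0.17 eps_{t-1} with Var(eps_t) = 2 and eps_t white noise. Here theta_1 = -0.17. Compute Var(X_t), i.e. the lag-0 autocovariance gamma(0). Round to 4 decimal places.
\gamma(0) = 2.0578

For an MA(q) process X_t = eps_t + sum_i theta_i eps_{t-i} with
Var(eps_t) = sigma^2, the variance is
  gamma(0) = sigma^2 * (1 + sum_i theta_i^2).
  sum_i theta_i^2 = (-0.17)^2 = 0.0289.
  gamma(0) = 2 * (1 + 0.0289) = 2 * 1.0289 = 2.0578.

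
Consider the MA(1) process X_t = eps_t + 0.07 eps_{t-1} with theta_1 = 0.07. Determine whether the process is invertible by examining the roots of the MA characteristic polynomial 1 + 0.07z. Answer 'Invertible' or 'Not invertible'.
\text{Invertible}

The MA(q) characteristic polynomial is P(z) = 1 + 0.07z.
Invertibility requires all roots to lie outside the unit circle, i.e. |z| > 1 for every root.
This is linear in z: 1 + (0.07) z = 0  =>  z = -1/(0.07) = -14.285714,  |z| = 14.285714.
Moduli of all roots: 14.2857.
All moduli strictly greater than 1? Yes.
Verdict: Invertible.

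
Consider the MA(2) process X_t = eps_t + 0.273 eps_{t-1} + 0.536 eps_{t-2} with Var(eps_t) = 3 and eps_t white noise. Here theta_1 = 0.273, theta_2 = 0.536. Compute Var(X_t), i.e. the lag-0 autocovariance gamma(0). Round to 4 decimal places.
\gamma(0) = 4.0855

For an MA(q) process X_t = eps_t + sum_i theta_i eps_{t-i} with
Var(eps_t) = sigma^2, the variance is
  gamma(0) = sigma^2 * (1 + sum_i theta_i^2).
  sum_i theta_i^2 = (0.273)^2 + (0.536)^2 = 0.074529 + 0.287296 = 0.361825.
  gamma(0) = 3 * (1 + 0.361825) = 3 * 1.361825 = 4.085475, which rounds to 4.0855.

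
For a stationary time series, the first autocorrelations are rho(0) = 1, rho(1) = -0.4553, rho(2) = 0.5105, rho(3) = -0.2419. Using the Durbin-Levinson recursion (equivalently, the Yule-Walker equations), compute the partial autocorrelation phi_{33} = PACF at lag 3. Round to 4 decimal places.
\phi_{33} = 0.1120

The PACF at lag k is phi_{kk}, the last component of the solution
to the Yule-Walker system G_k phi = r_k where
  (G_k)_{ij} = rho(|i - j|), (r_k)_i = rho(i), i,j = 1..k.
Equivalently, Durbin-Levinson gives phi_{kk} iteratively:
  phi_{11} = rho(1)
  phi_{kk} = [rho(k) - sum_{j=1..k-1} phi_{k-1,j} rho(k-j)]
            / [1 - sum_{j=1..k-1} phi_{k-1,j} rho(j)],
  phi_{k,j} = phi_{k-1,j} - phi_{kk} phi_{k-1,k-j},  j = 1..k-1.
Step k = 1:
  phi_11 = rho(1) = -0.4553.
Step k = 2:
  phi_22 = [rho(2) - phi_11 rho(1)] / [1 - phi_11 rho(1)] = [0.5105 - (-0.4553)(-0.4553)] / [1 - (-0.4553)(-0.4553)]
         = 0.30320191 / 0.79270191 = 0.382492.
  Update: phi_21 = phi_11 - phi_22 phi_11 = -0.4553 - (0.382492)(-0.4553) = -0.281152.
Step k = 3:
  phi_33 = [rho(3) - phi_21 rho(2) - phi_22 rho(1)] / [1 - phi_21 rho(1) - phi_22 rho(2)]
    numerator   = -0.2419 - (-0.281152)(0.5105) - (0.382492)(-0.4553) = 0.07577633
    denominator = 1 - (-0.281152)(-0.4553) - (0.382492)(0.5105) = 0.67672969
  phi_33 = 0.07577633 / 0.67672969 = 0.112.
Therefore phi_{33} = 0.1120.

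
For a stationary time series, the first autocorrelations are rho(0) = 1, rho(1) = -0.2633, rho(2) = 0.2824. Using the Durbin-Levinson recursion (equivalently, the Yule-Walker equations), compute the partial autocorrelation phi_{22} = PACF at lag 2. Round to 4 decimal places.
\phi_{22} = 0.2289

The PACF at lag k is phi_{kk}, the last component of the solution
to the Yule-Walker system G_k phi = r_k where
  (G_k)_{ij} = rho(|i - j|), (r_k)_i = rho(i), i,j = 1..k.
Equivalently, Durbin-Levinson gives phi_{kk} iteratively:
  phi_{11} = rho(1)
  phi_{kk} = [rho(k) - sum_{j=1..k-1} phi_{k-1,j} rho(k-j)]
            / [1 - sum_{j=1..k-1} phi_{k-1,j} rho(j)],
  phi_{k,j} = phi_{k-1,j} - phi_{kk} phi_{k-1,k-j},  j = 1..k-1.
Step k = 1:
  phi_11 = rho(1) = -0.2633.
Step k = 2:
  phi_22 = [rho(2) - phi_11 rho(1)] / [1 - phi_11 rho(1)] = [0.2824 - (-0.2633)(-0.2633)] / [1 - (-0.2633)(-0.2633)]
         = 0.21307311 / 0.93067311 = 0.2289.
Therefore phi_{22} = 0.2289.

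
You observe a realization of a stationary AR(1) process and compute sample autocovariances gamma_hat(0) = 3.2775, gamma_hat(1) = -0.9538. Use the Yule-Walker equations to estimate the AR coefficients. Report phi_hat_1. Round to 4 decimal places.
\hat\phi_{1} = -0.2910

The Yule-Walker equations for an AR(p) process read, in matrix form,
  Gamma_p phi = r_p,   with   (Gamma_p)_{ij} = gamma(|i - j|),
                       (r_p)_i = gamma(i),   i,j = 1..p.
Substitute the sample gammas (Toeplitz matrix and right-hand side of size 1):
  Gamma_p = [[3.2775]]
  r_p     = [-0.9538]
With p = 1 this is the single equation gamma(0) phi_1 = gamma(1):
  phi_hat_1 = gamma(1) / gamma(0) = -0.9538 / 3.2775 = -0.2910.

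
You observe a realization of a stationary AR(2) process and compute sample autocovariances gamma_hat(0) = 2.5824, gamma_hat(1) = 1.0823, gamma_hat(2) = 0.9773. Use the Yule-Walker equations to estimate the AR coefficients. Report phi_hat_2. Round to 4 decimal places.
\hat\phi_{2} = 0.2460

The Yule-Walker equations for an AR(p) process read, in matrix form,
  Gamma_p phi = r_p,   with   (Gamma_p)_{ij} = gamma(|i - j|),
                       (r_p)_i = gamma(i),   i,j = 1..p.
Substitute the sample gammas (Toeplitz matrix and right-hand side of size 2):
  Gamma_p = [[2.5824, 1.0823], [1.0823, 2.5824]]
  r_p     = [1.0823, 0.9773]
Written out:
  2.5824 phi_1 + 1.0823 phi_2 = 1.0823
  1.0823 phi_1 + 2.5824 phi_2 = 0.9773
Solve by Cramer's rule:
  det = gamma(0)^2 - gamma(1)^2 = (2.5824)^2 - (1.0823)^2 = 6.66878976 - 1.17137329 = 5.49741647
  phi_hat_1 = [gamma(1) gamma(0) - gamma(1) gamma(2)] / det = [(1.0823)(2.5824) - (1.0823)(0.9773)] / 5.49741647 = 1.73719973 / 5.49741647 = 0.316
  phi_hat_2 = [gamma(0) gamma(2) - gamma(1)^2] / det = [(2.5824)(0.9773) - (1.0823)^2] / 5.49741647 = 1.35240623 / 5.49741647 = 0.246
So phi_hat = [0.3160, 0.2460].
Therefore phi_hat_2 = 0.2460.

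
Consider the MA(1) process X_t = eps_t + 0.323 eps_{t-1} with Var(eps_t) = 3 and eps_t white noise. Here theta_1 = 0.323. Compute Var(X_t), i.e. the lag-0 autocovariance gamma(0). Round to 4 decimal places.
\gamma(0) = 3.3130

For an MA(q) process X_t = eps_t + sum_i theta_i eps_{t-i} with
Var(eps_t) = sigma^2, the variance is
  gamma(0) = sigma^2 * (1 + sum_i theta_i^2).
  sum_i theta_i^2 = (0.323)^2 = 0.104329.
  gamma(0) = 3 * (1 + 0.104329) = 3 * 1.104329 = 3.312987, which rounds to 3.3130.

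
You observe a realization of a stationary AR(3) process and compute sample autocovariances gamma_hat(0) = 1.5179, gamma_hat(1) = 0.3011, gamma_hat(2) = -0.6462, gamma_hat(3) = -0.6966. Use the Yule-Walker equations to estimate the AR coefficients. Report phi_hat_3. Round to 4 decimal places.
\hat\phi_{3} = -0.3230

The Yule-Walker equations for an AR(p) process read, in matrix form,
  Gamma_p phi = r_p,   with   (Gamma_p)_{ij} = gamma(|i - j|),
                       (r_p)_i = gamma(i),   i,j = 1..p.
Substitute the sample gammas (Toeplitz matrix and right-hand side of size 3):
  Gamma_p = [[1.5179, 0.3011, -0.6462], [0.3011, 1.5179, 0.3011], [-0.6462, 0.3011, 1.5179]]
  r_p     = [0.3011, -0.6462, -0.6966]
Written out (R1..R3):
  (R1) 1.5179 phi_1 + 0.3011 phi_2 - 0.6462 phi_3 = 0.3011
  (R2) 0.3011 phi_1 + 1.5179 phi_2 + 0.3011 phi_3 = -0.6462
  (R3) -0.6462 phi_1 + 0.3011 phi_2 + 1.5179 phi_3 = -0.6966
Gaussian elimination:
  R2 <- R2 - (0.3011/1.5179) R1 = R2 - (0.198366) R1:  1.458172 phi_2 + 0.429284 phi_3 = -0.705928
  R3 <- R3 - (-0.6462/1.5179) R1 = R3 - (-0.42572) R1:  0.429284 phi_2 + 1.2428 phi_3 = -0.568416
  R3 <- R3 - (0.429284/1.458172) R2 = R3 - (0.294399) R2:  1.116419 phi_3 = -0.360591
Back-substitution:
  phi_hat_3 = -0.360591 / 1.116419 = -0.322989
  phi_hat_2 = (-0.705928 - (0.429284)(-0.322989)) / 1.458172 = -0.389031
  phi_hat_1 = (0.3011 - (0.3011)(-0.389031) - (-0.6462)(-0.322989)) / 1.5179 = 0.138034
So phi_hat = [0.1380, -0.3890, -0.3230].
Therefore phi_hat_3 = -0.3230.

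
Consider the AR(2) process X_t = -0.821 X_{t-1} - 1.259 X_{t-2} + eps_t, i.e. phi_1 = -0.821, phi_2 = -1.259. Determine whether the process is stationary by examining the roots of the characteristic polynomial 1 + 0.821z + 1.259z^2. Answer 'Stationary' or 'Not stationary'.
\text{Not stationary}

The AR(p) characteristic polynomial is P(z) = 1 + 0.821z + 1.259z^2.
Stationarity requires all roots to lie outside the unit circle, i.e. |z| > 1 for every root.
Set 1 + (0.821) z + (1.259) z^2 = 0, i.e. a z^2 + b z + c = 0 with a = 1.259, b = 0.821, c = 1.
Discriminant D = b^2 - 4ac = (0.821)^2 - 4*(1.259)*1 = 0.674041 - (5.036) = -4.361959.
D < 0, so the roots are the complex-conjugate pair z = (-b +/- i sqrt(-D)) / (2a) = -0.3261 +/- 0.8294i.
For a conjugate pair |z|^2 = z * conj(z) = (product of roots) = c/a = 1/(1.259) = 0.794281, so |z| = sqrt(0.794281) = 0.8912 for both roots.
Moduli of all roots: 0.8912, 0.8912.
All moduli strictly greater than 1? No.
Verdict: Not stationary.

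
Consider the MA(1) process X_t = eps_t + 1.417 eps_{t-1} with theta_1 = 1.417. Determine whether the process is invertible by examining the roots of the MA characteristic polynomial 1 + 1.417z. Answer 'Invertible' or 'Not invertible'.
\text{Not invertible}

The MA(q) characteristic polynomial is P(z) = 1 + 1.417z.
Invertibility requires all roots to lie outside the unit circle, i.e. |z| > 1 for every root.
This is linear in z: 1 + (1.417) z = 0  =>  z = -1/(1.417) = -0.705716,  |z| = 0.705716.
Moduli of all roots: 0.7057.
All moduli strictly greater than 1? No.
Verdict: Not invertible.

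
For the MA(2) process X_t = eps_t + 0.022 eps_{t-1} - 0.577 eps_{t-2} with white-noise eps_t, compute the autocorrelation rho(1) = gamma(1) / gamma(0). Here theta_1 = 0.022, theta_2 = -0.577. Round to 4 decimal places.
\rho(1) = 0.0070

For an MA(q) process with theta_0 = 1, the autocovariance is
  gamma(k) = sigma^2 * sum_{i=0..q-k} theta_i * theta_{i+k},
and rho(k) = gamma(k) / gamma(0). Sigma^2 cancels.
  numerator   = (1)*(0.022) + (0.022)*(-0.577) = 0.009306.
  denominator = (1)^2 + (0.022)^2 + (-0.577)^2 = 1.333413.
  rho(1) = 0.009306 / 1.333413 = 0.0070.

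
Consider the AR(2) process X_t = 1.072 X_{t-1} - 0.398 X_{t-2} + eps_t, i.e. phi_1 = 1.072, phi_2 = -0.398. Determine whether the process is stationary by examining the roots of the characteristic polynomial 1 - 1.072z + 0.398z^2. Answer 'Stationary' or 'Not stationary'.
\text{Stationary}

The AR(p) characteristic polynomial is P(z) = 1 - 1.072z + 0.398z^2.
Stationarity requires all roots to lie outside the unit circle, i.e. |z| > 1 for every root.
Set 1 + (-1.072) z + (0.398) z^2 = 0, i.e. a z^2 + b z + c = 0 with a = 0.398, b = -1.072, c = 1.
Discriminant D = b^2 - 4ac = (-1.072)^2 - 4*(0.398)*1 = 1.149184 - (1.592) = -0.442816.
D < 0, so the roots are the complex-conjugate pair z = (-b +/- i sqrt(-D)) / (2a) = 1.3467 +/- 0.836i.
For a conjugate pair |z|^2 = z * conj(z) = (product of roots) = c/a = 1/(0.398) = 2.512563, so |z| = sqrt(2.512563) = 1.5851 for both roots.
Moduli of all roots: 1.5851, 1.5851.
All moduli strictly greater than 1? Yes.
Verdict: Stationary.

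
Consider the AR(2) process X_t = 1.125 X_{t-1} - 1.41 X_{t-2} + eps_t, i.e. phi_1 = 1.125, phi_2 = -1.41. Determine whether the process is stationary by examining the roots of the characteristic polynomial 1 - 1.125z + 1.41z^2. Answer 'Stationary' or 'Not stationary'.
\text{Not stationary}

The AR(p) characteristic polynomial is P(z) = 1 - 1.125z + 1.41z^2.
Stationarity requires all roots to lie outside the unit circle, i.e. |z| > 1 for every root.
Set 1 + (-1.125) z + (1.41) z^2 = 0, i.e. a z^2 + b z + c = 0 with a = 1.41, b = -1.125, c = 1.
Discriminant D = b^2 - 4ac = (-1.125)^2 - 4*(1.41)*1 = 1.265625 - (5.64) = -4.374375.
D < 0, so the roots are the complex-conjugate pair z = (-b +/- i sqrt(-D)) / (2a) = 0.3989 +/- 0.7417i.
For a conjugate pair |z|^2 = z * conj(z) = (product of roots) = c/a = 1/(1.41) = 0.70922, so |z| = sqrt(0.70922) = 0.8422 for both roots.
Moduli of all roots: 0.8422, 0.8422.
All moduli strictly greater than 1? No.
Verdict: Not stationary.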